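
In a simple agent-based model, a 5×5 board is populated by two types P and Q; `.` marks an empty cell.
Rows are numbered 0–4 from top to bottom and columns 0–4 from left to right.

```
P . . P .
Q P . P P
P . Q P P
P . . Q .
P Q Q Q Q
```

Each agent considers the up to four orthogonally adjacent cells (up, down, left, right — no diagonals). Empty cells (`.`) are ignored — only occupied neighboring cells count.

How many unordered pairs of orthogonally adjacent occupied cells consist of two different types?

6

Scan each occupied cell's neighbors to the right and below so each pair is counted once.
Row 0: P(0,0)–Q(1,0)≠ P(0,3)–P(1,3)=  → 1/2 unlike.
Row 1: Q(1,0)–P(1,1)≠ Q(1,0)–P(2,0)≠ P(1,3)–P(1,4)= P(1,3)–P(2,3)= P(1,4)–P(2,4)=  → 2/5 unlike.
Row 2: P(2,0)–P(3,0)= Q(2,2)–P(2,3)≠ P(2,3)–P(2,4)= P(2,3)–Q(3,3)≠  → 2/4 unlike.
Row 3: P(3,0)–P(4,0)= Q(3,3)–Q(4,3)=  → 0/2 unlike.
Row 4: P(4,0)–Q(4,1)≠ Q(4,1)–Q(4,2)= Q(4,2)–Q(4,3)= Q(4,3)–Q(4,4)=  → 1/4 unlike.
Total adjacent occupied pairs: 17; unlike-type pairs: 6.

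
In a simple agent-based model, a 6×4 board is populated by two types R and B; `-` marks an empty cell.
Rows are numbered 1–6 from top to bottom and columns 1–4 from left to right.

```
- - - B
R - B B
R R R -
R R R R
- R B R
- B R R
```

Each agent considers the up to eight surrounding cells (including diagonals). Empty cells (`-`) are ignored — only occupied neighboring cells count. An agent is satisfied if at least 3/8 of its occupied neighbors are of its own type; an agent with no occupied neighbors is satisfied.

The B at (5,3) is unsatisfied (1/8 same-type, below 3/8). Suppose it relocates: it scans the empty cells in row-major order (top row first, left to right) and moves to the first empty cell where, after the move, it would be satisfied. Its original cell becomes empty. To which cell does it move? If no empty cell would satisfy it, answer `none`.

Vacating (5,3). Empty cells in order:
  (1,1): 0/1 same-type → still unsatisfied.
  (1,2): 1/2 same-type → satisfied — stop here.

(1,2)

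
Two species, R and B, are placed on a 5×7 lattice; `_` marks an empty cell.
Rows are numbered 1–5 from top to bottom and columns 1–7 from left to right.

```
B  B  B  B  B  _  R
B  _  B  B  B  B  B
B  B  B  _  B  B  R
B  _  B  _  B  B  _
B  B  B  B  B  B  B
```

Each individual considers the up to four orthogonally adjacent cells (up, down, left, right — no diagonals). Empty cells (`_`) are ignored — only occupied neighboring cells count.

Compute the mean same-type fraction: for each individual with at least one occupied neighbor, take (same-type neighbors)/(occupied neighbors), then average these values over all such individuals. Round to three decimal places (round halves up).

0.899

Row 1: (1,1)B 2/2 · (1,2)B 2/2 · (1,3)B 3/3 · (1,4)B 3/3 · (1,5)B 2/2 · (1,7)R 0/1
Row 2: (2,1)B 2/2 · (2,3)B 3/3 · (2,4)B 3/3 · (2,5)B 4/4 · (2,6)B 3/3 · (2,7)B 1/3
Row 3: (3,1)B 3/3 · (3,2)B 2/2 · (3,3)B 3/3 · (3,5)B 3/3 · (3,6)B 3/4 · (3,7)R 0/2
Row 4: (4,1)B 2/2 · (4,3)B 2/2 · (4,5)B 3/3 · (4,6)B 3/3
Row 5: (5,1)B 2/2 · (5,2)B 2/2 · (5,3)B 3/3 · (5,4)B 2/2 · (5,5)B 3/3 · (5,6)B 3/3 · (5,7)B 1/1
Sum over 29 individuals: 2/2 + 2/2 + 3/3 + 3/3 + 2/2 + 0/1 + 2/2 + 3/3 + 3/3 + 4/4 + 3/3 + 1/3 + 3/3 + 2/2 + 3/3 + 3/3 + 3/4 + 0/2 + 2/2 + 2/2 + 3/3 + 3/3 + 2/2 + 2/2 + 3/3 + 2/2 + 3/3 + 3/3 + 1/1 = 313/12; mean = 313/12 ÷ 29 = 313/348 = 0.899425… → 0.899.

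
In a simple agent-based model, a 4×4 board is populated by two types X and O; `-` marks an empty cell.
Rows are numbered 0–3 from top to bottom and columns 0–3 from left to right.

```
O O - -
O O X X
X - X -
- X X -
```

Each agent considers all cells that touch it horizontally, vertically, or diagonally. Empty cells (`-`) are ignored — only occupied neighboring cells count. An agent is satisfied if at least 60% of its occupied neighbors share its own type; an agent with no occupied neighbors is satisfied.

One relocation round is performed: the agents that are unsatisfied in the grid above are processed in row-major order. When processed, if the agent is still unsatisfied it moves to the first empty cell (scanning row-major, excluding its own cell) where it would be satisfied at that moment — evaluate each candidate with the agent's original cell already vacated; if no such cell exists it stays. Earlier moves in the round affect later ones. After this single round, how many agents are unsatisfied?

Initially unsatisfied (in order): (1,1), (1,2), (2,0).
  (1,1): no empty cell satisfies it; stays.
  (1,2) → (0,3).
  (2,0) → (1,2).
Resulting grid:
O O - X
O O X X
- - X -
- X X -
All satisfied now.

0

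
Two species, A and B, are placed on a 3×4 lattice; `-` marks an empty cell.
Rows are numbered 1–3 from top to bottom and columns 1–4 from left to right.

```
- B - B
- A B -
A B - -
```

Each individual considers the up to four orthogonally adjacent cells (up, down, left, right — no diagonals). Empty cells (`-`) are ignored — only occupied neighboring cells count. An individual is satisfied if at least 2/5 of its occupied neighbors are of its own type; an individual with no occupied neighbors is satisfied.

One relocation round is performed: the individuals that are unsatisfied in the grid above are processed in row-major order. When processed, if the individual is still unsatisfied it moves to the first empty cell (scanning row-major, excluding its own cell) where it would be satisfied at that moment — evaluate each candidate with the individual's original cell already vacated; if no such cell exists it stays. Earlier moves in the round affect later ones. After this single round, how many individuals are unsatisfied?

0

Initially unsatisfied (in order): (1,2), (2,2), (2,3), (3,1), (3,2).
  (1,2) → (1,1).
  (2,2) → (2,1).
  (2,3): now satisfied by earlier moves; stays.
  (3,1): now satisfied by earlier moves; stays.
  (3,2) → (1,2).
Resulting grid:
B B - B
A - B -
A - - -
All satisfied now.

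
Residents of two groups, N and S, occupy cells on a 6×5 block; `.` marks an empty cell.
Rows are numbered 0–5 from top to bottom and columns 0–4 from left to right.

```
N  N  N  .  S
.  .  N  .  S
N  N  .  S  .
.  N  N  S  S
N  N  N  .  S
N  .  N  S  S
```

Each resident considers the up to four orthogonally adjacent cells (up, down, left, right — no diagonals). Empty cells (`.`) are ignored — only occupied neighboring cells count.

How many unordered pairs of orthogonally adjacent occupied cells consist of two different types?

2

Scan each occupied cell's neighbors to the right and below so each pair is counted once.
From row 0: 0 unlike of 4 pairs (running 0/4).
From row 2: 0 unlike of 3 pairs (running 0/7).
From row 3: 1 unlike of 6 pairs (running 1/13).
From row 4: 0 unlike of 5 pairs (running 1/18).
From row 5: 1 unlike of 2 pairs (running 2/20).
Total adjacent occupied pairs: 20; unlike-type pairs: 2.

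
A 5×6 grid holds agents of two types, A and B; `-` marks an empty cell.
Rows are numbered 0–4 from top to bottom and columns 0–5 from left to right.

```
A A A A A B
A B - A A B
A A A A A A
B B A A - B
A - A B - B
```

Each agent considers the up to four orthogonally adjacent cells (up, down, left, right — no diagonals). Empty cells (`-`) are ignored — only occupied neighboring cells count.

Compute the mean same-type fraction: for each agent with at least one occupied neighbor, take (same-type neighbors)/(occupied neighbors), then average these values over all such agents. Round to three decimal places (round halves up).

Row 0: (0,0)A 2/2 · (0,1)A 2/3 · (0,2)A 2/2 · (0,3)A 3/3 · (0,4)A 2/3 · (0,5)B 1/2
Row 1: (1,0)A 2/3 · (1,1)B 0/3 · (1,3)A 3/3 · (1,4)A 3/4 · (1,5)B 1/3
Row 2: (2,0)A 2/3 · (2,1)A 2/4 · (2,2)A 3/3 · (2,3)A 4/4 · (2,4)A 3/3 · (2,5)A 1/3
Row 3: (3,0)B 1/3 · (3,1)B 1/3 · (3,2)A 3/4 · (3,3)A 2/3 · (3,5)B 1/2
Row 4: (4,0)A 0/1 · (4,2)A 1/2 · (4,3)B 0/2 · (4,5)B 1/1
Sum over 26 agents: 2/2 + 2/3 + 2/2 + 3/3 + 2/3 + 1/2 + 2/3 + 0/3 + 3/3 + 3/4 + 1/3 + 2/3 + 2/4 + 3/3 + 4/4 + 3/3 + 1/3 + 1/3 + 1/3 + 3/4 + 2/3 + 1/2 + 0/1 + 1/2 + 0/2 + 1/1 = 97/6; mean = 97/6 ÷ 26 = 97/156 = 0.621794… → 0.622.

0.622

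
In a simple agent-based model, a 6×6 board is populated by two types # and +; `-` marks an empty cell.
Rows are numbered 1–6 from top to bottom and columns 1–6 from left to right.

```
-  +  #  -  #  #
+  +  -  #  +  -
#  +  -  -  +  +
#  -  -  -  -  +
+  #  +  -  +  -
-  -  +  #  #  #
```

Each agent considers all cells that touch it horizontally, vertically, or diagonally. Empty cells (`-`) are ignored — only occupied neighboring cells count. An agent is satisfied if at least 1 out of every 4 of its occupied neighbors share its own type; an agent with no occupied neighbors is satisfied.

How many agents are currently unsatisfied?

1

Row 1: (1,2)+ 2/3 ok · (1,3)# 1/3 ok · (1,5)# 2/3 ok · (1,6)# 1/2 ok
Row 2: (2,1)+ 3/4 ok · (2,2)+ 3/5 ok · (2,4)# 2/4 ok · (2,5)+ 2/5 ok
Row 3: (3,1)# 1/4 ok · (3,2)+ 2/4 ok · (3,5)+ 3/4 ok · (3,6)+ 3/3 ok
Row 4: (4,1)# 2/4 ok · (4,6)+ 3/3 ok
Row 5: (5,1)+ 0/2 unhappy · (5,2)# 1/4 ok · (5,3)+ 1/3 ok · (5,5)+ 1/4 ok
Row 6: (6,3)+ 1/3 ok · (6,4)# 1/4 ok · (6,5)# 2/3 ok · (6,6)# 1/2 ok
Unsatisfied: (5,1) — 1 in total.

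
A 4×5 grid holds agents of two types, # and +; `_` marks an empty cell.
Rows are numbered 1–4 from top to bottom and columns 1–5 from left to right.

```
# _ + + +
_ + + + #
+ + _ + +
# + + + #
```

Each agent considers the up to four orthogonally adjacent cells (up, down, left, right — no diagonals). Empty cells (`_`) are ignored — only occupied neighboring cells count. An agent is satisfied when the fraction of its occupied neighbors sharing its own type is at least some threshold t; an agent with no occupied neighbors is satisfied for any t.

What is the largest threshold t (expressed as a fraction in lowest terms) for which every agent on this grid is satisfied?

0/1

(1,1)# — no occupied neighbors
(1,3)+ 2/2
(1,4)+ 3/3
(1,5)+ 1/2
(2,2)+ 2/2
(2,3)+ 3/3
(2,4)+ 3/4
(2,5)# 0/3
(3,1)+ 1/2
(3,2)+ 3/3
(3,4)+ 3/3
(3,5)+ 1/3
(4,1)# 0/2
(4,2)+ 2/3
(4,3)+ 2/2
(4,4)+ 2/3
(4,5)# 0/2
The smallest same-type fraction is 0/3 at (2,5), which reduces to 0/1. Any threshold above that leaves this agent unsatisfied.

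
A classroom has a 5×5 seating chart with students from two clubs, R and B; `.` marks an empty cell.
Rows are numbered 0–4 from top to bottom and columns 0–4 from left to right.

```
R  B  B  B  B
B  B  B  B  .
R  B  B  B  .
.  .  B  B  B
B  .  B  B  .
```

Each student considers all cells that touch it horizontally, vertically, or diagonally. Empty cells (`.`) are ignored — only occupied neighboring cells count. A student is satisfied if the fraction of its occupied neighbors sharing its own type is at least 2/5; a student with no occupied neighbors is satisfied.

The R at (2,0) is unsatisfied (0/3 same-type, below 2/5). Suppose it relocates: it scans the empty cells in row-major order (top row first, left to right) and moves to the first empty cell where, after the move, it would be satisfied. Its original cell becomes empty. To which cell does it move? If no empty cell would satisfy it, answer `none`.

Vacating (2,0). Empty cells in order:
  (1,4): 0/4 same-type → still unsatisfied.
  (2,4): 0/4 same-type → still unsatisfied.
  (3,0): 0/2 same-type → still unsatisfied.
  (3,1): 0/5 same-type → still unsatisfied.
  (4,1): 0/3 same-type → still unsatisfied.
  (4,4): 0/3 same-type → still unsatisfied.

none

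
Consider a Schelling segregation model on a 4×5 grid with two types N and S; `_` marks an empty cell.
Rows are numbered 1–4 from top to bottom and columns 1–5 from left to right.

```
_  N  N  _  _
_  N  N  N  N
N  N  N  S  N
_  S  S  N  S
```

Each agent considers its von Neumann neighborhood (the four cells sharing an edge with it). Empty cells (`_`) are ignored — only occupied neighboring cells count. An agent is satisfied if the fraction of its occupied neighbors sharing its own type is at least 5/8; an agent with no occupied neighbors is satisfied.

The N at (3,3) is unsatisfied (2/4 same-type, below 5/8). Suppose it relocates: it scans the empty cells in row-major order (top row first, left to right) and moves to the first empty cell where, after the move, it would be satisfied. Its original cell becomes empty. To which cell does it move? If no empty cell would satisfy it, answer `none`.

Vacating (3,3). Empty cells in order:
  (1,1): 1/1 same-type → satisfied — stop here.

(1,1)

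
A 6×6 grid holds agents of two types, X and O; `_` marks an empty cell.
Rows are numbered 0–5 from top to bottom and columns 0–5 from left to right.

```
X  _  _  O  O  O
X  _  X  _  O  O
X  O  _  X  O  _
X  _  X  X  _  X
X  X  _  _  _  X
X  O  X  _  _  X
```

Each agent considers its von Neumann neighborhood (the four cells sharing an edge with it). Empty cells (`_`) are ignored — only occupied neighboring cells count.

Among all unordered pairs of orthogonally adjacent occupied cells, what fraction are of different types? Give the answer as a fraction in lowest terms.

Scan each occupied cell's neighbors to the right and below so each pair is counted once.
From row 0: 0 unlike of 5 pairs (running 0/5).
From row 1: 0 unlike of 3 pairs (running 0/8).
From row 2: 2 unlike of 4 pairs (running 2/12).
From row 3: 0 unlike of 3 pairs (running 2/15).
From row 4: 1 unlike of 4 pairs (running 3/19).
From row 5: 2 unlike of 2 pairs (running 5/21).
Total adjacent occupied pairs: 21; unlike-type pairs: 5.
5/21 is already in lowest terms.

5/21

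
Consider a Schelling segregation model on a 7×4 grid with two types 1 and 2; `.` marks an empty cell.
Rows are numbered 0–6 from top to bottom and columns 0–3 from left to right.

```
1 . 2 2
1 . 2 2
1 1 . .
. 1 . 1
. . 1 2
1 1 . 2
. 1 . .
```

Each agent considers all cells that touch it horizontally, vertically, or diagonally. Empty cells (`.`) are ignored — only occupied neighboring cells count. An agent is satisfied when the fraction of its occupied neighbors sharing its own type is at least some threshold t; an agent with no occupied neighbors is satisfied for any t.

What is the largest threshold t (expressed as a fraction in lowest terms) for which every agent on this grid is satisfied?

(0,0)1 1/1
(0,2)2 3/3
(0,3)2 3/3
(1,0)1 3/3
(1,2)2 3/4
(1,3)2 3/3
(2,0)1 3/3
(2,1)1 3/4
(3,1)1 3/3
(3,3)1 1/2
(4,2)1 3/5
(4,3)2 1/3
(5,0)1 2/2
(5,1)1 3/3
(5,3)2 1/2
(6,1)1 2/2
The smallest same-type fraction is 1/3 at (4,3), which reduces to 1/3. Any threshold above that leaves this agent unsatisfied.

1/3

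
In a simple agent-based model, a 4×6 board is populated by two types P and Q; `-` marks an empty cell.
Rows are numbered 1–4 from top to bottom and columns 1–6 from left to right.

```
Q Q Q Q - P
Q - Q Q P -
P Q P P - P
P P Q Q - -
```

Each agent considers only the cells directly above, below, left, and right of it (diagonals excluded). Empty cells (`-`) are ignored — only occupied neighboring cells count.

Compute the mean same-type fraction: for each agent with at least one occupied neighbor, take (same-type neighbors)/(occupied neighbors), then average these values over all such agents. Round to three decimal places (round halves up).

0.547

Row 1: (1,1)Q 2/2 · (1,2)Q 2/2 · (1,3)Q 3/3 · (1,4)Q 2/2 · (1,6)P — no occupied neighbors
Row 2: (2,1)Q 1/2 · (2,3)Q 2/3 · (2,4)Q 2/4 · (2,5)P 0/1
Row 3: (3,1)P 1/3 · (3,2)Q 0/3 · (3,3)P 1/4 · (3,4)P 1/3 · (3,6)P — no occupied neighbors
Row 4: (4,1)P 2/2 · (4,2)P 1/3 · (4,3)Q 1/3 · (4,4)Q 1/2
Sum over 16 agents: 2/2 + 2/2 + 3/3 + 2/2 + 1/2 + 2/3 + 2/4 + 0/1 + 1/3 + 0/3 + 1/4 + 1/3 + 2/2 + 1/3 + 1/3 + 1/2 = 35/4; mean = 35/4 ÷ 16 = 35/64 = 0.546875 → 0.547.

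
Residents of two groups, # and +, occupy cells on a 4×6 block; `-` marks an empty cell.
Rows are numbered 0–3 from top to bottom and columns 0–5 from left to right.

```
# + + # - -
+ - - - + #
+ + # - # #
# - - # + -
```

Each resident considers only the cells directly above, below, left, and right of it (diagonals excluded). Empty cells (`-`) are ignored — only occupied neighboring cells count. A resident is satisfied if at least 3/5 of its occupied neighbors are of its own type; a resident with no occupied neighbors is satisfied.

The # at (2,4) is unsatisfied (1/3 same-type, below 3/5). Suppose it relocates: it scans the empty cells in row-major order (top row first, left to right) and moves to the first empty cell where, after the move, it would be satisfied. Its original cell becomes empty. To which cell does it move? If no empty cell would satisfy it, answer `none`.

Vacating (2,4). Empty cells in order:
  (0,4): 1/2 same-type → still unsatisfied.
  (0,5): 1/1 same-type → satisfied — stop here.

(0,5)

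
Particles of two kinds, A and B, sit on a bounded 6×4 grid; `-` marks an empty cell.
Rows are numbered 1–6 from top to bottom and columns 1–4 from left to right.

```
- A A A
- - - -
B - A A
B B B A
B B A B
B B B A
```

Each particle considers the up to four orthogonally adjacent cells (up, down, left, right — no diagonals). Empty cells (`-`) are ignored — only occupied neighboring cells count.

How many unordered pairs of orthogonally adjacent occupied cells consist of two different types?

9

Scan each occupied cell's neighbors to the right and below so each pair is counted once.
From row 1: 0 unlike of 2 pairs (running 0/2).
From row 3: 1 unlike of 4 pairs (running 1/6).
From row 4: 3 unlike of 7 pairs (running 4/13).
From row 5: 4 unlike of 7 pairs (running 8/20).
From row 6: 1 unlike of 3 pairs (running 9/23).
Total adjacent occupied pairs: 23; unlike-type pairs: 9.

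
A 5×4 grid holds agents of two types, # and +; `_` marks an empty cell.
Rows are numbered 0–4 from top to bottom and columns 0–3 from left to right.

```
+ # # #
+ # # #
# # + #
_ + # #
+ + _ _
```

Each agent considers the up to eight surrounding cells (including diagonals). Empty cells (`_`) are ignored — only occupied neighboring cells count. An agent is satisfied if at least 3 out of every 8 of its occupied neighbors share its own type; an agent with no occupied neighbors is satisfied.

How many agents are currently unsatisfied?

Row 0: (0,0)+ 1/3 not · (0,1)# 3/5 satisfied · (0,2)# 5/5 satisfied · (0,3)# 3/3 satisfied
Row 1: (1,0)+ 1/5 not · (1,1)# 5/8 satisfied · (1,2)# 7/8 satisfied · (1,3)# 4/5 satisfied
Row 2: (2,0)# 2/4 satisfied · (2,1)# 4/7 satisfied · (2,2)+ 1/8 not · (2,3)# 4/5 satisfied
Row 3: (3,1)+ 3/6 satisfied · (3,2)# 3/6 satisfied · (3,3)# 2/3 satisfied
Row 4: (4,0)+ 2/2 satisfied · (4,1)+ 2/3 satisfied
Unsatisfied: (0,0), (1,0), (2,2) — 3 in total.

3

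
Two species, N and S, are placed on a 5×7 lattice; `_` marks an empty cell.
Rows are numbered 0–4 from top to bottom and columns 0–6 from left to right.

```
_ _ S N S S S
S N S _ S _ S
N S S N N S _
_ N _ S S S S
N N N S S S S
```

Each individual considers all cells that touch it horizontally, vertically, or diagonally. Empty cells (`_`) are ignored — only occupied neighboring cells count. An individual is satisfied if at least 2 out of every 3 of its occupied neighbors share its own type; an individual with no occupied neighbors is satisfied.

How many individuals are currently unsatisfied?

13

Row 0: (0,2)S 1/3 not · (0,3)N 0/4 not · (0,4)S 2/3 satisfied · (0,5)S 4/4 satisfied · (0,6)S 2/2 satisfied
Row 1: (1,0)S 1/3 not · (1,1)N 1/6 not · (1,2)S 3/6 not · (1,4)S 3/6 not · (1,6)S 3/3 satisfied
Row 2: (2,0)N 2/4 not · (2,1)S 3/6 not · (2,2)S 3/6 not · (2,3)N 1/6 not · (2,4)N 1/6 not · (2,5)S 5/6 satisfied
Row 3: (3,1)N 4/6 satisfied · (3,3)S 4/7 not · (3,4)S 6/8 satisfied · (3,5)S 6/7 satisfied · (3,6)S 4/4 satisfied
Row 4: (4,0)N 2/2 satisfied · (4,1)N 3/3 satisfied · (4,2)N 2/4 not · (4,3)S 3/4 satisfied · (4,4)S 5/5 satisfied · (4,5)S 5/5 satisfied · (4,6)S 3/3 satisfied
Unsatisfied: (0,2), (0,3), (1,0), (1,1), (1,2), (1,4), (2,0), (2,1), (2,2), (2,3), (2,4), (3,3), (4,2) — 13 in total.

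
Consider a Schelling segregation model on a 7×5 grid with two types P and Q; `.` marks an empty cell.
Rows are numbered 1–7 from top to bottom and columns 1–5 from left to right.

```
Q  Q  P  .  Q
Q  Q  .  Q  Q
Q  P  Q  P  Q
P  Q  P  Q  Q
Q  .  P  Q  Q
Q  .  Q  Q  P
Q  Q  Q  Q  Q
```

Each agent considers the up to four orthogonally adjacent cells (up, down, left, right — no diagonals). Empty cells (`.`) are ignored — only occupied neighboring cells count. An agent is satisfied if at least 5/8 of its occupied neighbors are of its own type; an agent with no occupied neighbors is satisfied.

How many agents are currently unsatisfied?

(1,1)Q 2/2 satisfied
(1,2)Q 2/3 satisfied
(1,3)P 0/1 not
(1,5)Q 1/1 satisfied
(2,1)Q 3/3 satisfied
(2,2)Q 2/3 satisfied
(2,4)Q 1/2 not
(2,5)Q 3/3 satisfied
(3,1)Q 1/3 not
(3,2)P 0/4 not
(3,3)Q 0/3 not
(3,4)P 0/4 not
(3,5)Q 2/3 satisfied
(4,1)P 0/3 not
(4,2)Q 0/3 not
(4,3)P 1/4 not
(4,4)Q 2/4 not
(4,5)Q 3/3 satisfied
(5,1)Q 1/2 not
(5,3)P 1/3 not
(5,4)Q 3/4 satisfied
(5,5)Q 2/3 satisfied
(6,1)Q 2/2 satisfied
(6,3)Q 2/3 satisfied
(6,4)Q 3/4 satisfied
(6,5)P 0/3 not
(7,1)Q 2/2 satisfied
(7,2)Q 2/2 satisfied
(7,3)Q 3/3 satisfied
(7,4)Q 3/3 satisfied
(7,5)Q 1/2 not
Unsatisfied: (1,3), (2,4), (3,1), (3,2), (3,3), (3,4), (4,1), (4,2), (4,3), (4,4), (5,1), (5,3), (6,5), (7,5) — 14 in total.

14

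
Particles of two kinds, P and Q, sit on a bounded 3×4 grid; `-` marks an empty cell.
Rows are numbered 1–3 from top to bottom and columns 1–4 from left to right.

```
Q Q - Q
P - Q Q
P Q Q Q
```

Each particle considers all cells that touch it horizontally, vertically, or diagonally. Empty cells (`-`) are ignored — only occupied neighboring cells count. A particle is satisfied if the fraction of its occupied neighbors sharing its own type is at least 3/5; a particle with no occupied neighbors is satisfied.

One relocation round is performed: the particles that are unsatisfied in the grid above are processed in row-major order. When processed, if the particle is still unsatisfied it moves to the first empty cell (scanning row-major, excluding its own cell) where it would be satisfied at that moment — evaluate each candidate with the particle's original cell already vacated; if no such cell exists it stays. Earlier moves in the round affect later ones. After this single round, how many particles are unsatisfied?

Initially unsatisfied (in order): (1,1), (2,1), (3,1), (3,2).
  (1,1) → (1,3).
  (2,1): no empty cell satisfies it; stays.
  (3,1): no empty cell satisfies it; stays.
  (3,2) → (2,2).
Resulting grid:
- Q Q Q
P Q Q Q
P - Q Q
Unsatisfied now: (2,1), (3,1).

2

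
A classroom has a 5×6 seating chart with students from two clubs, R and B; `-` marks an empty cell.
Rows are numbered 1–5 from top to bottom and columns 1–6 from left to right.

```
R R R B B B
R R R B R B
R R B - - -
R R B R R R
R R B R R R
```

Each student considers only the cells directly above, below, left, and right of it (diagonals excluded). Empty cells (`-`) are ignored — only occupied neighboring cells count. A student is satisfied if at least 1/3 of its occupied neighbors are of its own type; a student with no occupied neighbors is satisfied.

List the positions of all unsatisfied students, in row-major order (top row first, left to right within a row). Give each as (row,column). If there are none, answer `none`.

(1,1)R 2/2 ok
(1,2)R 3/3 ok
(1,3)R 2/3 ok
(1,4)B 2/3 ok
(1,5)B 2/3 ok
(1,6)B 2/2 ok
(2,1)R 3/3 ok
(2,2)R 4/4 ok
(2,3)R 2/4 ok
(2,4)B 1/3 ok
(2,5)R 0/3 unhappy
(2,6)B 1/2 ok
(3,1)R 3/3 ok
(3,2)R 3/4 ok
(3,3)B 1/3 ok
(4,1)R 3/3 ok
(4,2)R 3/4 ok
(4,3)B 2/4 ok
(4,4)R 2/3 ok
(4,5)R 3/3 ok
(4,6)R 2/2 ok
(5,1)R 2/2 ok
(5,2)R 2/3 ok
(5,3)B 1/3 ok
(5,4)R 2/3 ok
(5,5)R 3/3 ok
(5,6)R 2/2 ok

(2,5)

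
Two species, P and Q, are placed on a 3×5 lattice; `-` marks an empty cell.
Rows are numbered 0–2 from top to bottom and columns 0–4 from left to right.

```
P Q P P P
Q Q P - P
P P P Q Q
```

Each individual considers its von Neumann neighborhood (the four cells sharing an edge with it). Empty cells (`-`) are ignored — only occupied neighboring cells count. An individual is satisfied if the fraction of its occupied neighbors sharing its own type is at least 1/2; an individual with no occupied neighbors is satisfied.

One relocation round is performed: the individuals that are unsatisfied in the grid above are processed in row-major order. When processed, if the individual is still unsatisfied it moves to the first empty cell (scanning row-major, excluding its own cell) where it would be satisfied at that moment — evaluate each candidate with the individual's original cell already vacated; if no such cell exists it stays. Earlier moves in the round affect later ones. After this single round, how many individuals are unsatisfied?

Initially unsatisfied (in order): (0,0), (0,1), (1,0).
  (0,0) → (1,3).
  (0,1): now satisfied by earlier moves; stays.
  (1,0): now satisfied by earlier moves; stays.
Resulting grid:
- Q P P P
Q Q P P P
P P P Q Q
Unsatisfied now: (2,3).

1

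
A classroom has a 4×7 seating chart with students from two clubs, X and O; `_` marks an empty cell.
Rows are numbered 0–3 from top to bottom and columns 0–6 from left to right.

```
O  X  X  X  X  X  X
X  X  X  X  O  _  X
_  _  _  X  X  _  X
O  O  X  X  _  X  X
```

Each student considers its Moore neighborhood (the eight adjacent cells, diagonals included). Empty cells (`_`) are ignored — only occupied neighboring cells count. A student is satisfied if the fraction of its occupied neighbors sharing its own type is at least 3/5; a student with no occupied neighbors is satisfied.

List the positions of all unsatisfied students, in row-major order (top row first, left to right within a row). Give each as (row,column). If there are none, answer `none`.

(0,0)O 0/3 unhappy
(0,1)X 4/5 ok
(0,2)X 5/5 ok
(0,3)X 4/5 ok
(0,4)X 3/4 ok
(0,5)X 3/4 ok
(0,6)X 2/2 ok
(1,0)X 2/3 ok
(1,1)X 4/5 ok
(1,2)X 6/6 ok
(1,3)X 6/7 ok
(1,4)O 0/6 unhappy
(1,6)X 3/3 ok
(2,3)X 5/6 ok
(2,4)X 4/5 ok
(2,6)X 3/3 ok
(3,0)O 1/1 ok
(3,1)O 1/2 unhappy
(3,2)X 2/3 ok
(3,3)X 3/3 ok
(3,5)X 3/3 ok
(3,6)X 2/2 ok

(0,0), (1,4), (3,1)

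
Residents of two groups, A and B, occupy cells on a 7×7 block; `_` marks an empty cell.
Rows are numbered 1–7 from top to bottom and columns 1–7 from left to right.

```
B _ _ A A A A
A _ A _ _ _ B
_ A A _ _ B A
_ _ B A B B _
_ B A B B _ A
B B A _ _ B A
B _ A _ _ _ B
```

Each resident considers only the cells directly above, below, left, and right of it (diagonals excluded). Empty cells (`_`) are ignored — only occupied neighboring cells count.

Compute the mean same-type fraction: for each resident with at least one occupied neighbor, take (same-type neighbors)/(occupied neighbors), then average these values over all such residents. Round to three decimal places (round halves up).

0.555

(1,1)B 0/1
(1,4)A 1/1
(1,5)A 2/2
(1,6)A 2/2
(1,7)A 1/2
(2,1)A 0/1
(2,3)A 1/1
(2,7)B 0/2
(3,2)A 1/1
(3,3)A 2/3
(3,6)B 1/2
(3,7)A 0/2
(4,3)B 0/3
(4,4)A 0/3
(4,5)B 2/3
(4,6)B 2/2
(5,2)B 1/2
(5,3)A 1/4
(5,4)B 1/3
(5,5)B 2/2
(5,7)A 1/1
(6,1)B 2/2
(6,2)B 2/3
(6,3)A 2/3
(6,6)B 0/1
(6,7)A 1/3
(7,1)B 1/1
(7,3)A 1/1
(7,7)B 0/1
Sum over 29 residents: 0/1 + 1/1 + 2/2 + 2/2 + 1/2 + 0/1 + 1/1 + 0/2 + 1/1 + 2/3 + 1/2 + 0/2 + 0/3 + 0/3 + 2/3 + 2/2 + 1/2 + 1/4 + 1/3 + 2/2 + 1/1 + 2/2 + 2/3 + 2/3 + 0/1 + 1/3 + 1/1 + 1/1 + 0/1 = 193/12; mean = 193/12 ÷ 29 = 193/348 = 0.554597… → 0.555.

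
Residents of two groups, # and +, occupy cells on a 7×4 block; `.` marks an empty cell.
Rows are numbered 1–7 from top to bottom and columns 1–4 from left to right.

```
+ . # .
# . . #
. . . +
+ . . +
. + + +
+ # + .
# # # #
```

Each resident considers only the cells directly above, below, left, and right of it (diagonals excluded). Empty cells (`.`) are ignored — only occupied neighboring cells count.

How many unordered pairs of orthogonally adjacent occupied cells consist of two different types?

Scan each occupied cell's neighbors to the right and below so each pair is counted once.
From row 1: 1 unlike of 1 pairs (running 1/1).
From row 2: 1 unlike of 1 pairs (running 2/2).
From row 3: 0 unlike of 1 pairs (running 2/3).
From row 4: 0 unlike of 1 pairs (running 2/4).
From row 5: 1 unlike of 4 pairs (running 3/8).
From row 6: 4 unlike of 5 pairs (running 7/13).
From row 7: 0 unlike of 3 pairs (running 7/16).
Total adjacent occupied pairs: 16; unlike-type pairs: 7.

7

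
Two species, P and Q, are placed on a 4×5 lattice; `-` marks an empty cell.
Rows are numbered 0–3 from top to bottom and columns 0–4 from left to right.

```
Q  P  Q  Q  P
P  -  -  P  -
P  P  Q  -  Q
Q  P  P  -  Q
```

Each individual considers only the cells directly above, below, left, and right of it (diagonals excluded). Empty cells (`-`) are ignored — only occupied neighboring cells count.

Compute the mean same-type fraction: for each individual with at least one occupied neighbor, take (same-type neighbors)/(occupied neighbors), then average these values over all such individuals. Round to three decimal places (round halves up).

0.389

Row 0: (0,0)Q 0/2 · (0,1)P 0/2 · (0,2)Q 1/2 · (0,3)Q 1/3 · (0,4)P 0/1
Row 1: (1,0)P 1/2 · (1,3)P 0/1
Row 2: (2,0)P 2/3 · (2,1)P 2/3 · (2,2)Q 0/2 · (2,4)Q 1/1
Row 3: (3,0)Q 0/2 · (3,1)P 2/3 · (3,2)P 1/2 · (3,4)Q 1/1
Sum over 15 individuals: 0/2 + 0/2 + 1/2 + 1/3 + 0/1 + 1/2 + 0/1 + 2/3 + 2/3 + 0/2 + 1/1 + 0/2 + 2/3 + 1/2 + 1/1 = 35/6; mean = 35/6 ÷ 15 = 7/18 = 0.388888… → 0.389.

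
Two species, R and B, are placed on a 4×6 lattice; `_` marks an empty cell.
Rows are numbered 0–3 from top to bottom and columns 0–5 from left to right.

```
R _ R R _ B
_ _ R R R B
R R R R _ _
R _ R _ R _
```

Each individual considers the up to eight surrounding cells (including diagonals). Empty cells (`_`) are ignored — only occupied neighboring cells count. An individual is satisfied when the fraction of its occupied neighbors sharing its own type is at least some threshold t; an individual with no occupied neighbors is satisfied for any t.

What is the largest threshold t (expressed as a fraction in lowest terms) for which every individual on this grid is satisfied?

1/2

Row 0: (0,0)R — no occupied neighbors · (0,2)R 3/3 · (0,3)R 4/4 · (0,5)B 1/2
Row 1: (1,2)R 6/6 · (1,3)R 6/6 · (1,4)R 3/5 · (1,5)B 1/2
Row 2: (2,0)R 2/2 · (2,1)R 5/5 · (2,2)R 5/5 · (2,3)R 6/6
Row 3: (3,0)R 2/2 · (3,2)R 3/3 · (3,4)R 1/1
The smallest same-type fraction is 1/2 at (0,5), which reduces to 1/2. Any threshold above that leaves this individual unsatisfied.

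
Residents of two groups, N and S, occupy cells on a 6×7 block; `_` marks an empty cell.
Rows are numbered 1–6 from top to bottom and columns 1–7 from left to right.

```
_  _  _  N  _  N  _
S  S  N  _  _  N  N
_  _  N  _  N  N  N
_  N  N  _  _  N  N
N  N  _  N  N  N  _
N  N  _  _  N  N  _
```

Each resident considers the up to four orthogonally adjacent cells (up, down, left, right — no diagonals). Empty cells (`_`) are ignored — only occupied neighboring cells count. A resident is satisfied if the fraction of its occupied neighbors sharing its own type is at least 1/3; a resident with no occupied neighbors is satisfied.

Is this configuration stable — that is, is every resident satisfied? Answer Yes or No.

Yes

Row 1: (1,4)N 0/0 ok · (1,6)N 1/1 ok
Row 2: (2,1)S 1/1 ok · (2,2)S 1/2 ok · (2,3)N 1/2 ok · (2,6)N 3/3 ok · (2,7)N 2/2 ok
Row 3: (3,3)N 2/2 ok · (3,5)N 1/1 ok · (3,6)N 4/4 ok · (3,7)N 3/3 ok
Row 4: (4,2)N 2/2 ok · (4,3)N 2/2 ok · (4,6)N 3/3 ok · (4,7)N 2/2 ok
Row 5: (5,1)N 2/2 ok · (5,2)N 3/3 ok · (5,4)N 1/1 ok · (5,5)N 3/3 ok · (5,6)N 3/3 ok
Row 6: (6,1)N 2/2 ok · (6,2)N 2/2 ok · (6,5)N 2/2 ok · (6,6)N 2/2 ok
All meet the threshold, so the configuration is stable.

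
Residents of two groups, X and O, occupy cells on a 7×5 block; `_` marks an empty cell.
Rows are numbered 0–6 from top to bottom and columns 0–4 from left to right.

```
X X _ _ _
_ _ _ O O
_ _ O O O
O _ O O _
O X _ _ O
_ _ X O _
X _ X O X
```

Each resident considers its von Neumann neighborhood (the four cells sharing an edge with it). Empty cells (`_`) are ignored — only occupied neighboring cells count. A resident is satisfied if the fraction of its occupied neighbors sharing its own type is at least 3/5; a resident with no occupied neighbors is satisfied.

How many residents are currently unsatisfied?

(0,0)X 1/1 ok
(0,1)X 1/1 ok
(1,3)O 2/2 ok
(1,4)O 2/2 ok
(2,2)O 2/2 ok
(2,3)O 4/4 ok
(2,4)O 2/2 ok
(3,0)O 1/1 ok
(3,2)O 2/2 ok
(3,3)O 2/2 ok
(4,0)O 1/2 unhappy
(4,1)X 0/1 unhappy
(4,4)O 0/0 ok
(5,2)X 1/2 unhappy
(5,3)O 1/2 unhappy
(6,0)X 0/0 ok
(6,2)X 1/2 unhappy
(6,3)O 1/3 unhappy
(6,4)X 0/1 unhappy
Unsatisfied: (4,0), (4,1), (5,2), (5,3), (6,2), (6,3), (6,4) — 7 in total.

7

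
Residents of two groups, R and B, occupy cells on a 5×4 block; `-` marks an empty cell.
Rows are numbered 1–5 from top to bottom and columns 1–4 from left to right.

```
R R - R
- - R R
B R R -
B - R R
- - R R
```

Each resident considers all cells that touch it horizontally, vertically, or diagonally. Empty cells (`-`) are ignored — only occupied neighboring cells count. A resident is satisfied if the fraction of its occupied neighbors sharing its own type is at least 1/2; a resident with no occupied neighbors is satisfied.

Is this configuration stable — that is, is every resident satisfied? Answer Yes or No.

Yes

(1,1)R 1/1 ✓
(1,2)R 2/2 ✓
(1,4)R 2/2 ✓
(2,3)R 5/5 ✓
(2,4)R 3/3 ✓
(3,1)B 1/2 ✓
(3,2)R 3/5 ✓
(3,3)R 5/5 ✓
(4,1)B 1/2 ✓
(4,3)R 5/5 ✓
(4,4)R 4/4 ✓
(5,3)R 3/3 ✓
(5,4)R 3/3 ✓
All meet the threshold, so the configuration is stable.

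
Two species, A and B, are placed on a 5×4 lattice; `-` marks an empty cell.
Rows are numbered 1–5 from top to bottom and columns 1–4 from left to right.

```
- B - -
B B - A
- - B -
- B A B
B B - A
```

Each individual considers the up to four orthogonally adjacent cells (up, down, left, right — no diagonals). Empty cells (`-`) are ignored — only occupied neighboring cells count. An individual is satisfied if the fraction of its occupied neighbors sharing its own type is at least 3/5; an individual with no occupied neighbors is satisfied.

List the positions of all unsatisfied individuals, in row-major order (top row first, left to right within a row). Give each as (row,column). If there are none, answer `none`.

(1,2)B 1/1 ok
(2,1)B 1/1 ok
(2,2)B 2/2 ok
(2,4)A 0/0 ok
(3,3)B 0/1 unhappy
(4,2)B 1/2 unhappy
(4,3)A 0/3 unhappy
(4,4)B 0/2 unhappy
(5,1)B 1/1 ok
(5,2)B 2/2 ok
(5,4)A 0/1 unhappy

(3,3), (4,2), (4,3), (4,4), (5,4)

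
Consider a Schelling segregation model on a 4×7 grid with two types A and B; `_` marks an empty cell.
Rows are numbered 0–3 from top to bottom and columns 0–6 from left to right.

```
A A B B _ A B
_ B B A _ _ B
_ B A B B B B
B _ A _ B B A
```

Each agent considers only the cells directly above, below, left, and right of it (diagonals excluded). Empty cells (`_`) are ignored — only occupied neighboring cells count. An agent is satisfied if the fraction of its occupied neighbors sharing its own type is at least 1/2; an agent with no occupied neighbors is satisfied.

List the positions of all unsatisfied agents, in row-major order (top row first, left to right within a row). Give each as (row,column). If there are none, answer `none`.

(0,1), (0,5), (1,3), (2,2), (2,3), (3,6)

(0,0)A 1/1 ok
(0,1)A 1/3 unhappy
(0,2)B 2/3 ok
(0,3)B 1/2 ok
(0,5)A 0/1 unhappy
(0,6)B 1/2 ok
(1,1)B 2/3 ok
(1,2)B 2/4 ok
(1,3)A 0/3 unhappy
(1,6)B 2/2 ok
(2,1)B 1/2 ok
(2,2)A 1/4 unhappy
(2,3)B 1/3 unhappy
(2,4)B 3/3 ok
(2,5)B 3/3 ok
(2,6)B 2/3 ok
(3,0)B 0/0 ok
(3,2)A 1/1 ok
(3,4)B 2/2 ok
(3,5)B 2/3 ok
(3,6)A 0/2 unhappy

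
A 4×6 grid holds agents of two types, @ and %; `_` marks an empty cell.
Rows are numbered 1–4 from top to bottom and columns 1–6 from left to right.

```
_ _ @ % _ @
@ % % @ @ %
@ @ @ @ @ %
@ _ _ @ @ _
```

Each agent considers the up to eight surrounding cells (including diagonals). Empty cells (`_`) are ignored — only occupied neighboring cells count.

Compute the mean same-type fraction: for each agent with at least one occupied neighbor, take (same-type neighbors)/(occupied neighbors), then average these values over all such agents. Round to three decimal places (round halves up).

0.573

Row 1: (1,3)@ 1/4 · (1,4)% 1/4 · (1,6)@ 1/2
Row 2: (2,1)@ 2/3 · (2,2)% 1/6 · (2,3)% 2/7 · (2,4)@ 5/7 · (2,5)@ 4/7 · (2,6)% 1/4
Row 3: (3,1)@ 3/4 · (3,2)@ 4/6 · (3,3)@ 4/6 · (3,4)@ 6/7 · (3,5)@ 5/7 · (3,6)% 1/4
Row 4: (4,1)@ 2/2 · (4,4)@ 4/4 · (4,5)@ 3/4
Sum over 18 agents: 1/4 + 1/4 + 1/2 + 2/3 + 1/6 + 2/7 + 5/7 + 4/7 + 1/4 + 3/4 + 4/6 + 4/6 + 6/7 + 5/7 + 1/4 + 2/2 + 4/4 + 3/4 = 433/42; mean = 433/42 ÷ 18 = 433/756 = 0.572751… → 0.573.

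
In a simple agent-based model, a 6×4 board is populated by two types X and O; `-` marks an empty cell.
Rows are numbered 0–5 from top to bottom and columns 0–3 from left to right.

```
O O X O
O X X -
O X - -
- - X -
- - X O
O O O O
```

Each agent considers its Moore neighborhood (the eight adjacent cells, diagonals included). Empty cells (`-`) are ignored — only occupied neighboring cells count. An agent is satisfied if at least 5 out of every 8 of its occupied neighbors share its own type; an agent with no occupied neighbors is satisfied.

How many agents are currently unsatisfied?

10

(0,0)O 2/3 ok
(0,1)O 2/5 unhappy
(0,2)X 2/4 unhappy
(0,3)O 0/2 unhappy
(1,0)O 3/5 unhappy
(1,1)X 3/7 unhappy
(1,2)X 3/5 unhappy
(2,0)O 1/3 unhappy
(2,1)X 3/5 unhappy
(3,2)X 2/3 ok
(4,2)X 1/5 unhappy
(4,3)O 2/4 unhappy
(5,0)O 1/1 ok
(5,1)O 2/3 ok
(5,2)O 3/4 ok
(5,3)O 2/3 ok
Unsatisfied: (0,1), (0,2), (0,3), (1,0), (1,1), (1,2), (2,0), (2,1), (4,2), (4,3) — 10 in total.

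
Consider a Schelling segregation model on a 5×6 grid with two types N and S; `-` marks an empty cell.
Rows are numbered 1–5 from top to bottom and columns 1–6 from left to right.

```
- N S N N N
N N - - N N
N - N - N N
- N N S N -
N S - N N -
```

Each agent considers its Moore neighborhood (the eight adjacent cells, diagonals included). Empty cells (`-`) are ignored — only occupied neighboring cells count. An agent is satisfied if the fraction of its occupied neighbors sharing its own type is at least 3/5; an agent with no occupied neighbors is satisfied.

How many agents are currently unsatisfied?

4

Row 1: (1,2)N 2/3 ✓ · (1,3)S 0/3 ✗ · (1,4)N 2/3 ✓ · (1,5)N 4/4 ✓ · (1,6)N 3/3 ✓
Row 2: (2,1)N 3/3 ✓ · (2,2)N 4/5 ✓ · (2,5)N 6/6 ✓ · (2,6)N 5/5 ✓
Row 3: (3,1)N 3/3 ✓ · (3,3)N 3/4 ✓ · (3,5)N 4/5 ✓ · (3,6)N 4/4 ✓
Row 4: (4,2)N 4/5 ✓ · (4,3)N 3/5 ✓ · (4,4)S 0/6 ✗ · (4,5)N 4/5 ✓
Row 5: (5,1)N 1/2 ✗ · (5,2)S 0/3 ✗ · (5,4)N 3/4 ✓ · (5,5)N 2/3 ✓
Unsatisfied: (1,3), (4,4), (5,1), (5,2) — 4 in total.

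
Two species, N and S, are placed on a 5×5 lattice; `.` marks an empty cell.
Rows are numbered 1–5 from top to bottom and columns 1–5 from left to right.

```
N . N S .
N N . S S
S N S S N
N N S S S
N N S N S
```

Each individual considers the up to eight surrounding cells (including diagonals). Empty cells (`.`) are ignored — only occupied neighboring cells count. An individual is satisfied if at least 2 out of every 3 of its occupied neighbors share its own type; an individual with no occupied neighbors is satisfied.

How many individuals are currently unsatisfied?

11

Row 1: (1,1)N 2/2 ok · (1,3)N 1/3 unhappy · (1,4)S 2/3 ok
Row 2: (2,1)N 3/4 ok · (2,2)N 4/6 ok · (2,4)S 4/6 ok · (2,5)S 3/4 ok
Row 3: (3,1)S 0/5 unhappy · (3,2)N 4/7 unhappy · (3,3)S 4/7 unhappy · (3,4)S 6/7 ok · (3,5)N 0/5 unhappy
Row 4: (4,1)N 4/5 ok · (4,2)N 4/8 unhappy · (4,3)S 4/8 unhappy · (4,4)S 6/8 ok · (4,5)S 3/5 unhappy
Row 5: (5,1)N 3/3 ok · (5,2)N 3/5 unhappy · (5,3)S 2/5 unhappy · (5,4)N 0/5 unhappy · (5,5)S 2/3 ok
Unsatisfied: (1,3), (3,1), (3,2), (3,3), (3,5), (4,2), (4,3), (4,5), (5,2), (5,3), (5,4) — 11 in total.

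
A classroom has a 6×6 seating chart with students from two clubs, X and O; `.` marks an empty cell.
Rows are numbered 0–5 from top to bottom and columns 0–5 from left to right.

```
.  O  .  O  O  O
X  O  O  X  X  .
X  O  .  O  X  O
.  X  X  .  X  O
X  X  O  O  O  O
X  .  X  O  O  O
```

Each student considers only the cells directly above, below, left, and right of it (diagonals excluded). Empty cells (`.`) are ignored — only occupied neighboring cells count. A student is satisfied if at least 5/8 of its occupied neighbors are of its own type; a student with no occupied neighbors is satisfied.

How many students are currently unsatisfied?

13

Row 0: (0,1)O 1/1 ✓ · (0,3)O 1/2 ✗ · (0,4)O 2/3 ✓ · (0,5)O 1/1 ✓
Row 1: (1,0)X 1/2 ✗ · (1,1)O 3/4 ✓ · (1,2)O 1/2 ✗ · (1,3)X 1/4 ✗ · (1,4)X 2/3 ✓
Row 2: (2,0)X 1/2 ✗ · (2,1)O 1/3 ✗ · (2,3)O 0/2 ✗ · (2,4)X 2/4 ✗ · (2,5)O 1/2 ✗
Row 3: (3,1)X 2/3 ✓ · (3,2)X 1/2 ✗ · (3,4)X 1/3 ✗ · (3,5)O 2/3 ✓
Row 4: (4,0)X 2/2 ✓ · (4,1)X 2/3 ✓ · (4,2)O 1/4 ✗ · (4,3)O 3/3 ✓ · (4,4)O 3/4 ✓ · (4,5)O 3/3 ✓
Row 5: (5,0)X 1/1 ✓ · (5,2)X 0/2 ✗ · (5,3)O 2/3 ✓ · (5,4)O 3/3 ✓ · (5,5)O 2/2 ✓
Unsatisfied: (0,3), (1,0), (1,2), (1,3), (2,0), (2,1), (2,3), (2,4), (2,5), (3,2), (3,4), (4,2), (5,2) — 13 in total.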